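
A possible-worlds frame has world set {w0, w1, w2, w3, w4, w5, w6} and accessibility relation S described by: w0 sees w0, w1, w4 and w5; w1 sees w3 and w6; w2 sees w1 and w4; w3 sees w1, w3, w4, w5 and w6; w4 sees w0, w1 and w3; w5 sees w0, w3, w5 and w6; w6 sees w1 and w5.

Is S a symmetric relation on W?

No

Symmetric: no — w0 S w1 but not w1 S w0.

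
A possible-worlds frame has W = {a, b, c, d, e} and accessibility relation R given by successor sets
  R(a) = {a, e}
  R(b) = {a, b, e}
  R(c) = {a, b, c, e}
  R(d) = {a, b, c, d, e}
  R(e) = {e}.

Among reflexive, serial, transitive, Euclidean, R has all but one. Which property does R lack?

Euclidean

Reflexive: yes — every world is R-related to itself.
Serial: yes — every world has a successor (e.g. a R a).
Transitive: yes — every two-step R-path is closed by a direct edge.
Euclidean: no — b R e and b R a, but not e R a.
Only Euclidean fails.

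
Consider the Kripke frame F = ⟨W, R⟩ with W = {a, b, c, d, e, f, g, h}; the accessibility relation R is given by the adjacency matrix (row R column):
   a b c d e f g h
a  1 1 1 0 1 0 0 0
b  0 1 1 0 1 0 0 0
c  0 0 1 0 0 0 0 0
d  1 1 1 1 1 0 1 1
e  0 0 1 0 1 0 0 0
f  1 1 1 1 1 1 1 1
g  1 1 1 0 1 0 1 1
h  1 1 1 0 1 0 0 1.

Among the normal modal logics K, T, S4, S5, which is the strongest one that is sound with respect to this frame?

S4

Reflexive (axiom T): yes — every world is R-related to itself.
Transitive (axiom 4): yes — every two-step R-path is closed by a direct edge.
Euclidean (axiom 5): no — a R c and a R b, but not c R b.
So F validates K, T, S4; S5 would additionally require R to be Euclidean. The strongest is S4.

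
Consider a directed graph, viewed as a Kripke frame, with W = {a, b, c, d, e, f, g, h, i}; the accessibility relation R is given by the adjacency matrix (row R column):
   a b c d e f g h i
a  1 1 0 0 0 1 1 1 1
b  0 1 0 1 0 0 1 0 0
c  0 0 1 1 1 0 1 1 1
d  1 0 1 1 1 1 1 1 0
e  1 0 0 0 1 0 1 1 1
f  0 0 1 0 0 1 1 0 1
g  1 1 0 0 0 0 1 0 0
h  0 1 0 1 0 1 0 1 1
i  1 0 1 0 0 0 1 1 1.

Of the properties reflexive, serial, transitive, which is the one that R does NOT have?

transitive

Reflexive: yes — every world is R-related to itself.
Serial: yes — every world has a successor (e.g. a R a).
Transitive: no — a R b and b R d, but not a R d.
Only transitive fails.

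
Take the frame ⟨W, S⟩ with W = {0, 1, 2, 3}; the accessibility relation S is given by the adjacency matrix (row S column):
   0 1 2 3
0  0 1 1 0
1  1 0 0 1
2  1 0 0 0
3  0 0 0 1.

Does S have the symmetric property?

Symmetric: no — 1 S 3 but not 3 S 1.

No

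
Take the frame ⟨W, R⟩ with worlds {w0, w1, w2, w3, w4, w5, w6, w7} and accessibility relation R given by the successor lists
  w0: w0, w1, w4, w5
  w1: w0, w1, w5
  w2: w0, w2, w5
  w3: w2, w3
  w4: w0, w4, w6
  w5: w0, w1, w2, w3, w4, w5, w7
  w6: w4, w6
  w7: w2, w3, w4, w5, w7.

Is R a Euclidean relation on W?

No

Euclidean: no — w0 R w1 and w0 R w4, but not w1 R w4.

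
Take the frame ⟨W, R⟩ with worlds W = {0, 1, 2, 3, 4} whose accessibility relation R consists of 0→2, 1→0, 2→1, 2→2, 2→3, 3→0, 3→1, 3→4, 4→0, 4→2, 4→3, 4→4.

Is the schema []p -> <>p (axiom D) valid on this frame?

The schema D characterises exactly the serial frames.
Serial: yes — every world has a successor (e.g. 0 R 2).

Yes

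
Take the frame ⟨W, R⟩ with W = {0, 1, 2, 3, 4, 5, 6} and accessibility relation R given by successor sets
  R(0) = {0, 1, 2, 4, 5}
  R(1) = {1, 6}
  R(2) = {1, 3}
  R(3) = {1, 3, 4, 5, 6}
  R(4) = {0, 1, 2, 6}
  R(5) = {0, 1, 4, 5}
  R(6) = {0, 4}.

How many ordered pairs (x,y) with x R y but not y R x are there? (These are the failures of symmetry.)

Enumerating: (0,1), (0,2), (1,6), (2,1), (2,3), (3,1), (3,4), (3,5), (3,6), (4,1), (4,2), (5,1), (5,4), (6,0).

14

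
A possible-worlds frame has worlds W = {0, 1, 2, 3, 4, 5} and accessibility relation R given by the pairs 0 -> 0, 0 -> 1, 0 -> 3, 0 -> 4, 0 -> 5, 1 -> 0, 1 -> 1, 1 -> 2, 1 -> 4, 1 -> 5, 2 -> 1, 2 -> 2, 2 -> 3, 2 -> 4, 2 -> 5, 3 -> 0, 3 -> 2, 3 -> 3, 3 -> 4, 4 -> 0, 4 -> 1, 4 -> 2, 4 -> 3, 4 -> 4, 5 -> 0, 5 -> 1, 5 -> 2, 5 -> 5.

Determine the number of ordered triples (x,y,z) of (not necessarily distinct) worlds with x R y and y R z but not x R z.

24

Enumerating: (0,1,2), (0,3,2), (0,4,2), (0,5,2), (1,0,3), (1,2,3), (1,4,3), (2,1,0), (2,3,0), (2,4,0), (2,5,0), (3,0,1), … and 12 more.
Total: 24.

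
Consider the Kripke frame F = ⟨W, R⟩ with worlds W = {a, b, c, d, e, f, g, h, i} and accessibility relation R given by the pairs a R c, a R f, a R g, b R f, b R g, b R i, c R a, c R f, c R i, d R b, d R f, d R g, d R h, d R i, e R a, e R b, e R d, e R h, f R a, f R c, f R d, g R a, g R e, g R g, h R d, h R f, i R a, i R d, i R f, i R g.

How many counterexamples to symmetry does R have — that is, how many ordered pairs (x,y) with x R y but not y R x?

Enumerating: (b,f), (b,g), (b,i), (c,i), (d,b), (d,g), (e,a), (e,b), (e,d), (e,h), (g,e), (h,f), (i,a), (i,f), (i,g).

15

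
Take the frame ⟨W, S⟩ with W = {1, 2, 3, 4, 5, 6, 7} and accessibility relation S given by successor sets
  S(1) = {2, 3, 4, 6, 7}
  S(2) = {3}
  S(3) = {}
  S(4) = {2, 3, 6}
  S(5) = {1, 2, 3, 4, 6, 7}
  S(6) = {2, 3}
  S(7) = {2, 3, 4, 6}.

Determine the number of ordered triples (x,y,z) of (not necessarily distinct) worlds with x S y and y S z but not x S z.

S is transitive; there are no such tuples.

0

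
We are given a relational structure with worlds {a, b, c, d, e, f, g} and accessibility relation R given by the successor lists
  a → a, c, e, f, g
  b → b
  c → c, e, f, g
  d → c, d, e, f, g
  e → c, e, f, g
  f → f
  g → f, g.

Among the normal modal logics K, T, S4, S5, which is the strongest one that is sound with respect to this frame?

Reflexive (axiom T): yes — every world is R-related to itself.
Transitive (axiom 4): yes — every two-step R-path is closed by a direct edge.
Euclidean (axiom 5): no — a R f and a R c, but not f R c.
So F validates K, T, S4; S5 would additionally require R to be Euclidean. The strongest is S4.

S4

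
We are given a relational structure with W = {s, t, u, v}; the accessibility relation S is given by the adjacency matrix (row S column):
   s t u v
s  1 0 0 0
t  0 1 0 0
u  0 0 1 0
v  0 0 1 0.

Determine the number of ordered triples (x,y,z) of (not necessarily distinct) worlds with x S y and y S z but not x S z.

S is transitive; there are no such tuples.

0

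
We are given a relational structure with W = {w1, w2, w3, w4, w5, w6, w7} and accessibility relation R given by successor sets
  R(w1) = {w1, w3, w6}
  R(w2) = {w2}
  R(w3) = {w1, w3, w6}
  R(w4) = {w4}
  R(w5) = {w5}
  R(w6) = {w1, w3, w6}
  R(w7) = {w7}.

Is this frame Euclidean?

Yes

Euclidean: yes — any two successors of a common world are R-related.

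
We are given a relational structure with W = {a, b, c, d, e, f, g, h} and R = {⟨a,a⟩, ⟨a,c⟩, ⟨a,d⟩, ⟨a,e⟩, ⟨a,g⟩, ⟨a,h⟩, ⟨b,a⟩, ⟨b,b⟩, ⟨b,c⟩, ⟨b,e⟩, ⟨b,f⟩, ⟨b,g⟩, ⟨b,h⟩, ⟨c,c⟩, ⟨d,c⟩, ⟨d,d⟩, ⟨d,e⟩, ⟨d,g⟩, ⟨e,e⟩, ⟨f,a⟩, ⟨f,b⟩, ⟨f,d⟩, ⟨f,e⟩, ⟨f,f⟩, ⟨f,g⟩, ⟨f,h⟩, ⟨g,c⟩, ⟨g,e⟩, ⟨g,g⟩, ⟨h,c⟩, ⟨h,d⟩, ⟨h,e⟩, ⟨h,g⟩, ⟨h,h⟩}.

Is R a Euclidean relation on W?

Euclidean: no — a R c and a R d, but not c R d.

No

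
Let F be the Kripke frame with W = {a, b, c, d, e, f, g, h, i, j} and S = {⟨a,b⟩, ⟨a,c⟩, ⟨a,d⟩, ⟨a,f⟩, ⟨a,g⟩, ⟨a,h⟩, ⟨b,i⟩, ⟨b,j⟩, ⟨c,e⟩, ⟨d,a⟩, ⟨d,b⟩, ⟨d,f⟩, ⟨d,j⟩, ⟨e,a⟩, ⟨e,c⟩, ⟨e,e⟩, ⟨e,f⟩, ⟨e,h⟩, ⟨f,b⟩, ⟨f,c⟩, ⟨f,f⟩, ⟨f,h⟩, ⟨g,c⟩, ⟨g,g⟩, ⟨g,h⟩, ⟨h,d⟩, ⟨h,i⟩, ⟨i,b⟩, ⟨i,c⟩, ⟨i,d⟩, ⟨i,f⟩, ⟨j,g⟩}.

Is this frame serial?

Yes

Serial: yes — every world has a successor (e.g. a S b).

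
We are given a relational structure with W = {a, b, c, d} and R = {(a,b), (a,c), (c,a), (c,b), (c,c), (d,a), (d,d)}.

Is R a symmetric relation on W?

No

Symmetric: no — a R b but not b R a.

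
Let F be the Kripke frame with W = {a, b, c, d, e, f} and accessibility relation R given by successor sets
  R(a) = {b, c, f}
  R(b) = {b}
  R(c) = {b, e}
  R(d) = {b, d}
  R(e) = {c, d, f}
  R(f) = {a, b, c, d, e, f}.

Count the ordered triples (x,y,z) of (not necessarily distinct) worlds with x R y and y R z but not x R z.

13

Enumerating: (a,c,e), (a,f,a), (a,f,d), (a,f,e), (c,e,c), (c,e,d), (c,e,f), (e,c,b), (e,c,e), (e,d,b), (e,f,a), (e,f,b), (e,f,e).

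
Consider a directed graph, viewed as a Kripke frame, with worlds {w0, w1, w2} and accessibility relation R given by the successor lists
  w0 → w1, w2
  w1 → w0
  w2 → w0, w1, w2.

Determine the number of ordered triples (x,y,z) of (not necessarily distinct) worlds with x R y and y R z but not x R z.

Enumerating: (w0,w1,w0), (w0,w2,w0), (w1,w0,w1), (w1,w0,w2).

4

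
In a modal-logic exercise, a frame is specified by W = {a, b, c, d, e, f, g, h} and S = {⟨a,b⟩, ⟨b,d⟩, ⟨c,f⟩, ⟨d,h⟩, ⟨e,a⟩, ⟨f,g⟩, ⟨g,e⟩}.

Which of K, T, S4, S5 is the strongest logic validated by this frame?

Reflexive (axiom T): no — a is not related to itself.
Transitive (axiom 4): no — a S b and b S d, but not a S d.
Euclidean (axiom 5): no — a S b and a S b, but not b S b.
So F validates K; T would additionally require S to be reflexive. The strongest is K.

K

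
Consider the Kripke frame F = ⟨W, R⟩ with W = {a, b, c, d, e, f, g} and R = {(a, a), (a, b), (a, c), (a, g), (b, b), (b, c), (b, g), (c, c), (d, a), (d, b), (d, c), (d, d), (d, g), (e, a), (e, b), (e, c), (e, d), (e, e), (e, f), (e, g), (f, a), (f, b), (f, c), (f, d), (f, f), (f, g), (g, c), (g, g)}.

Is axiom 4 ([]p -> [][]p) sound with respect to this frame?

Yes

The schema 4 characterises exactly the transitive frames.
Transitive: yes — every two-step R-path is closed by a direct edge.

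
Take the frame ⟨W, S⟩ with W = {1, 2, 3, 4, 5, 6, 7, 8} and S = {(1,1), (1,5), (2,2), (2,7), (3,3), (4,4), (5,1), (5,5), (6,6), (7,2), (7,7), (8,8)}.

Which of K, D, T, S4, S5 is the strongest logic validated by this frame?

S5

Serial (axiom D): yes — every world has a successor (e.g. 1 S 1).
Reflexive (axiom T): yes — every world is S-related to itself.
Transitive (axiom 4): yes — every two-step S-path is closed by a direct edge.
Euclidean (axiom 5): yes — any two successors of a common world are S-related.
So F validates K, D, T, S4, S5. The strongest is S5.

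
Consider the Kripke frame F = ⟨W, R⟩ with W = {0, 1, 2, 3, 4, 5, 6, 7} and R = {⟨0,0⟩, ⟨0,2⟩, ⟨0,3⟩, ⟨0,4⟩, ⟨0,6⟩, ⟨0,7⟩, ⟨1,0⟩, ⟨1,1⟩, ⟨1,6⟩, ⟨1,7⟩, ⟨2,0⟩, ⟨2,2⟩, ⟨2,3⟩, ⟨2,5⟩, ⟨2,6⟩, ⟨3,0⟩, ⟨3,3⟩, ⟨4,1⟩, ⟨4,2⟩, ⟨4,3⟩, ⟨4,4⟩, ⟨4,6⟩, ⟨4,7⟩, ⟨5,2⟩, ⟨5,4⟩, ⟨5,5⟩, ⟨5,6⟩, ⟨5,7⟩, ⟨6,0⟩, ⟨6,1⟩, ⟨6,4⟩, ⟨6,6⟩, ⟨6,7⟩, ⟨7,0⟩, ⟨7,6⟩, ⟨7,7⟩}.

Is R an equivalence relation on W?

Reflexive: yes — every world is R-related to itself.
Symmetric: no — 0 R 4 but not 4 R 0.
Transitive: no — 0 R 2 and 2 R 5, but not 0 R 5.
So R is not an equivalence relation.

No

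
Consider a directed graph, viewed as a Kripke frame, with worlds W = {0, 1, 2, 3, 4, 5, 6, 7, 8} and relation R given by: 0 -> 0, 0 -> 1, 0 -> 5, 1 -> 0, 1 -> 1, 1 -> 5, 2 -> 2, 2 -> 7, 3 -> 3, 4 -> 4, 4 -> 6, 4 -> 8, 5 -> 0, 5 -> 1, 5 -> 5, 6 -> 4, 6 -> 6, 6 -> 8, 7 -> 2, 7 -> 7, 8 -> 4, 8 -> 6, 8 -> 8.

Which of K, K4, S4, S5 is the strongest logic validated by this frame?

S5

Transitive (axiom 4): yes — every two-step R-path is closed by a direct edge.
Reflexive (axiom T): yes — every world is R-related to itself.
Euclidean (axiom 5): yes — any two successors of a common world are R-related.
So F validates K, K4, S4, S5. The strongest is S5.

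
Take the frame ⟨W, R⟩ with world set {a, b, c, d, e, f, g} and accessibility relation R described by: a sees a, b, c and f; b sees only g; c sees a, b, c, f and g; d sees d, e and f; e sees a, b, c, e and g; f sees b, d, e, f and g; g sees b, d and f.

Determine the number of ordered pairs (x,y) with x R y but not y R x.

Enumerating: (a,b), (a,f), (c,b), (c,f), (c,g), (d,e), (e,a), (e,b), (e,c), (e,g), (f,b), (f,e), (g,d).

13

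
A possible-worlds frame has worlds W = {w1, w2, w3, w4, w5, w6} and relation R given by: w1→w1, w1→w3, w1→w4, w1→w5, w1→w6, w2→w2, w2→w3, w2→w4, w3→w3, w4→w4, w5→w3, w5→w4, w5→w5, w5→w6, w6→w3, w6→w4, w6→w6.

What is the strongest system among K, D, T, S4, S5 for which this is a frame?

Serial (axiom D): yes — every world has a successor (e.g. w1 R w1).
Reflexive (axiom T): yes — every world is R-related to itself.
Transitive (axiom 4): yes — every two-step R-path is closed by a direct edge.
Euclidean (axiom 5): no — w1 R w3 and w1 R w4, but not w3 R w4.
So F validates K, D, T, S4; S5 would additionally require R to be Euclidean. The strongest is S4.

S4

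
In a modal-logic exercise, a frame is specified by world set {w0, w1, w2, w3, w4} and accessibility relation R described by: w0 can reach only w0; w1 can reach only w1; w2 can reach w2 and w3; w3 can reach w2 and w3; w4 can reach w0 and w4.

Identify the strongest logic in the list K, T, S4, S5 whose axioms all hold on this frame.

S4

Reflexive (axiom T): yes — every world is R-related to itself.
Transitive (axiom 4): yes — every two-step R-path is closed by a direct edge.
Euclidean (axiom 5): no — w4 R w0 and w4 R w4, but not w0 R w4.
So F validates K, T, S4; S5 would additionally require R to be Euclidean. The strongest is S4.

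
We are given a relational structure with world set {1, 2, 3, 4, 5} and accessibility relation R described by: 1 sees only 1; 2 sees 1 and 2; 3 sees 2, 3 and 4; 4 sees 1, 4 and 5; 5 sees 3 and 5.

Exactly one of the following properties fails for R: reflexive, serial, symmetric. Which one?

Reflexive: yes — every world is R-related to itself.
Serial: yes — every world has a successor (e.g. 1 R 1).
Symmetric: no — 2 R 1 but not 1 R 2.
Only symmetric fails.

symmetric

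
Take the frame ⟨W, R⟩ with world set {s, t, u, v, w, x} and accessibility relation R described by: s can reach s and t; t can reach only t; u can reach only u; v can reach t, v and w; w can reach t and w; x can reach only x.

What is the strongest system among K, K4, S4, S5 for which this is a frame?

S4

Transitive (axiom 4): yes — every two-step R-path is closed by a direct edge.
Reflexive (axiom T): yes — every world is R-related to itself.
Euclidean (axiom 5): no — v R t and v R w, but not t R w.
So F validates K, K4, S4; S5 would additionally require R to be Euclidean. The strongest is S4.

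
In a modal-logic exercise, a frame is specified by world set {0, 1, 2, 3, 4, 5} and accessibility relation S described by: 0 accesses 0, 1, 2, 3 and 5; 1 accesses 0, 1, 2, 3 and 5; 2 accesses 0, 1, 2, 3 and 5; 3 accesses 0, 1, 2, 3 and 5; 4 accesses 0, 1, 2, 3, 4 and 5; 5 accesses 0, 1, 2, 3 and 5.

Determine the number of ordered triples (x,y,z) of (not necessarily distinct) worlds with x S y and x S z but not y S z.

5

Enumerating: (4,0,4), (4,1,4), (4,2,4), (4,3,4), (4,5,4).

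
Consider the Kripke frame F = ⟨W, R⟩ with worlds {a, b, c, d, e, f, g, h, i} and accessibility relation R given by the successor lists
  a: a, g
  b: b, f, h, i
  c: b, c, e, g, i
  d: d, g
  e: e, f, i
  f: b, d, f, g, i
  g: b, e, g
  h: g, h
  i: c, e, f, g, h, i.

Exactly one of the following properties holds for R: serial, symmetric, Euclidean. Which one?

serial

Serial: yes — every world has a successor (e.g. a R a).
Symmetric: no — a R g but not g R a.
Euclidean: no — b R f and b R h, but not f R h.
Only serial holds.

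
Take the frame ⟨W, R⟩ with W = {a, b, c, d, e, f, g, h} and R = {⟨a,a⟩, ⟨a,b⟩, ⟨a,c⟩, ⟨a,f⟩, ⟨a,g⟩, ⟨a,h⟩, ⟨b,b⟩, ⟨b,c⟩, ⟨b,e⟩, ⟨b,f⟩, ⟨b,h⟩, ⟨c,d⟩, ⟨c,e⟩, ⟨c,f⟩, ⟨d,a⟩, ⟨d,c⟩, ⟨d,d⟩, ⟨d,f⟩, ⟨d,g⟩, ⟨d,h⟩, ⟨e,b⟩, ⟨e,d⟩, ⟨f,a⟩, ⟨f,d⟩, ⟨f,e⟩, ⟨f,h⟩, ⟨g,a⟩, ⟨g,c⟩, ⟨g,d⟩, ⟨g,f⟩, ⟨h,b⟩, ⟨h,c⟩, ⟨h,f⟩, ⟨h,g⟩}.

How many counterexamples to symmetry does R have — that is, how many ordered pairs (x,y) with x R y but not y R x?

15

Enumerating: (a,b), (a,c), (a,h), (b,c), (b,f), (c,e), (c,f), (d,a), (d,h), (e,d), (f,e), (g,c), (g,f), (h,c), (h,g).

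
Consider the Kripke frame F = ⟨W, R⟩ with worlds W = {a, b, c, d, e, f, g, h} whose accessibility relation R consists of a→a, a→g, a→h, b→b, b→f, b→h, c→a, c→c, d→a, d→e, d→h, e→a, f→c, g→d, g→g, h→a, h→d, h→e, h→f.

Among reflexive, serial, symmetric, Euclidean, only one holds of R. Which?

Reflexive: no — d is not related to itself.
Serial: yes — every world has a successor (e.g. a R a).
Symmetric: no — a R g but not g R a.
Euclidean: no — a R g and a R h, but not g R h.
Only serial holds.

serial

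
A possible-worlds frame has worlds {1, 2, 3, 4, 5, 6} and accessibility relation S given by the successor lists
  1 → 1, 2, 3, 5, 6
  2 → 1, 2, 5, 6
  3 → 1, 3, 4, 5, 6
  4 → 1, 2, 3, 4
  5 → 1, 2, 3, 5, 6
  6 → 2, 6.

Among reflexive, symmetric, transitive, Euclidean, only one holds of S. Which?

Reflexive: yes — every world is S-related to itself.
Symmetric: no — 1 S 6 but not 6 S 1.
Transitive: no — 1 S 3 and 3 S 4, but not 1 S 4.
Euclidean: no — 1 S 2 and 1 S 3, but not 2 S 3.
Only reflexive holds.

reflexive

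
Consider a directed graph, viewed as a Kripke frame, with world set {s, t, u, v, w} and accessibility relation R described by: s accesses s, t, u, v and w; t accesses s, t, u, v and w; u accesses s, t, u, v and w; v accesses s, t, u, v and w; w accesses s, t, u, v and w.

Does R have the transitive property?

Yes

Transitive: yes — every two-step R-path is closed by a direct edge.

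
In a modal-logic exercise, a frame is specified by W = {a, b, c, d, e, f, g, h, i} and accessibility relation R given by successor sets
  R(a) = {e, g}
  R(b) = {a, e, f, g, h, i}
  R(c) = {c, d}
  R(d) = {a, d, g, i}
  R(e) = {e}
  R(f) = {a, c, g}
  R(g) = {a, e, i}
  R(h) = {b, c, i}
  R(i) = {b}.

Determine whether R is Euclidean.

No

Euclidean: no — a R e and a R g, but not e R g.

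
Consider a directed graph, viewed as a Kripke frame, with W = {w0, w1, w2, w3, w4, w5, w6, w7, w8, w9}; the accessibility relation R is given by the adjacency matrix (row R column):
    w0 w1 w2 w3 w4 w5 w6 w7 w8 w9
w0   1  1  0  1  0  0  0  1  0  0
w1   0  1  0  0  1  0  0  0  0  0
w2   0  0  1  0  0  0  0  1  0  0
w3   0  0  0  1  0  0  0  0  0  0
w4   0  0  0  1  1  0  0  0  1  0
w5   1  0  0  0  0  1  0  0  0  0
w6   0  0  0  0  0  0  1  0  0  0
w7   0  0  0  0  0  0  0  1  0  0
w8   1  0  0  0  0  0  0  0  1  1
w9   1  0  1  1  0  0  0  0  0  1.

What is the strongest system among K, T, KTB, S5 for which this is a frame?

T

Reflexive (axiom T): yes — every world is R-related to itself.
Symmetric (axiom B): no — w0 R w1 but not w1 R w0.
Euclidean (axiom 5): no — w0 R w1 and w0 R w3, but not w1 R w3.
So F validates K, T; KTB would additionally require R to be symmetric. The strongest is T.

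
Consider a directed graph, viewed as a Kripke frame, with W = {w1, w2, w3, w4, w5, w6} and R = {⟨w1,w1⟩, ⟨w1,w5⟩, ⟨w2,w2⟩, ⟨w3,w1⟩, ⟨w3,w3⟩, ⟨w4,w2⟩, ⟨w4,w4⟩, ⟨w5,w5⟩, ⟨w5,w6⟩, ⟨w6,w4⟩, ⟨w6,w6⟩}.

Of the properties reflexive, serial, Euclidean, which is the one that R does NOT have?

Reflexive: yes — every world is R-related to itself.
Serial: yes — every world has a successor (e.g. w1 R w1).
Euclidean: no — w1 R w5 and w1 R w1, but not w5 R w1.
Only Euclidean fails.

Euclidean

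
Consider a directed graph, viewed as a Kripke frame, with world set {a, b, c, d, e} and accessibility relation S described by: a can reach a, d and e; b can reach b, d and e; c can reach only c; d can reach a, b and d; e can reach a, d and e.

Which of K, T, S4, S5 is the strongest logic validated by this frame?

Reflexive (axiom T): yes — every world is S-related to itself.
Transitive (axiom 4): no — a S d and d S b, but not a S b.
Euclidean (axiom 5): no — a S d and a S e, but not d S e.
So F validates K, T; S4 would additionally require S to be transitive. The strongest is T.

T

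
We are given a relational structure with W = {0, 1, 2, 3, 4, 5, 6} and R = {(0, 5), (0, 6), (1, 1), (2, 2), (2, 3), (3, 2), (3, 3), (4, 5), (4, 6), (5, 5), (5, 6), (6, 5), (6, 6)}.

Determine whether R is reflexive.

Reflexive: no — 0 is not related to itself.

No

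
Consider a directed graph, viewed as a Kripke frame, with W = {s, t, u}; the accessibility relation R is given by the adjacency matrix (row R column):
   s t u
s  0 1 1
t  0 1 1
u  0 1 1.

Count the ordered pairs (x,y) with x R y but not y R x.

2

Enumerating: (s,t), (s,u).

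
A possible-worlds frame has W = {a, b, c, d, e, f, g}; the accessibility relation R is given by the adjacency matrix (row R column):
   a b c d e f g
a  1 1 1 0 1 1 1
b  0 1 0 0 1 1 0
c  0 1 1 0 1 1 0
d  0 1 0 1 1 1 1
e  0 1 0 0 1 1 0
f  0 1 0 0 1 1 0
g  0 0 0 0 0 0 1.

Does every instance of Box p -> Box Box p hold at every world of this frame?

Axiom 4 corresponds to the accessibility relation being transitive.
Transitive: yes — every two-step R-path is closed by a direct edge.

Yes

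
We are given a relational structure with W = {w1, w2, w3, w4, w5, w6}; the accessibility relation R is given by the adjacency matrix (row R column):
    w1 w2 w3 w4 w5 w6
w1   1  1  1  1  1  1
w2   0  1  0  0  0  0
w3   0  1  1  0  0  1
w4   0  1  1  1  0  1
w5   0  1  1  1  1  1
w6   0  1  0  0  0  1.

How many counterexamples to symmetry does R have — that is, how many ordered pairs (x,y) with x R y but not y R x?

Enumerating: (w1,w2), (w1,w3), (w1,w4), (w1,w5), (w1,w6), (w3,w2), (w3,w6), (w4,w2), (w4,w3), (w4,w6), (w5,w2), (w5,w3), (w5,w4), (w5,w6), (w6,w2).

15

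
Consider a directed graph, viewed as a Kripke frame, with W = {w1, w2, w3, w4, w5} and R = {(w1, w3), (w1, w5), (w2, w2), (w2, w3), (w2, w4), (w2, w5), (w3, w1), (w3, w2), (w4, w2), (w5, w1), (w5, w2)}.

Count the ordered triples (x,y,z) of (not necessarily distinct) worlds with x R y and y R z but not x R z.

Enumerating: (w1,w3,w1), (w1,w3,w2), (w1,w5,w1), (w1,w5,w2), (w2,w3,w1), (w2,w5,w1), (w3,w1,w3), (w3,w1,w5), (w3,w2,w3), (w3,w2,w4), (w3,w2,w5), (w4,w2,w3), … and 7 more.
Total: 19.

19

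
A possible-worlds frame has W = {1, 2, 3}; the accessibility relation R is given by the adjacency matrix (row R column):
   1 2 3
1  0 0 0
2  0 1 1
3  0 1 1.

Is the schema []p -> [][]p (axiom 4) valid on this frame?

Yes

The schema 4 characterises exactly the transitive frames.
Transitive: yes — every two-step R-path is closed by a direct edge.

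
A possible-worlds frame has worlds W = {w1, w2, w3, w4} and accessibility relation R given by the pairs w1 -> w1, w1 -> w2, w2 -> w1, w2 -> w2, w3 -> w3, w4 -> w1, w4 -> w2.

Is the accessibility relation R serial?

Yes

Serial: yes — every world has a successor (e.g. w1 R w1).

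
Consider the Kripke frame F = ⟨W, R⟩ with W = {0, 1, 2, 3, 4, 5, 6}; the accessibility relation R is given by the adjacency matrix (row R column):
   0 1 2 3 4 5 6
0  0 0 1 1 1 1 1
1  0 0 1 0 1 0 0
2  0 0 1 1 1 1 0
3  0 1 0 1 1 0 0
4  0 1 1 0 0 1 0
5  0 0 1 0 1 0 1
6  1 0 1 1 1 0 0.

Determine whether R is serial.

Serial: yes — every world has a successor (e.g. 0 R 2).

Yes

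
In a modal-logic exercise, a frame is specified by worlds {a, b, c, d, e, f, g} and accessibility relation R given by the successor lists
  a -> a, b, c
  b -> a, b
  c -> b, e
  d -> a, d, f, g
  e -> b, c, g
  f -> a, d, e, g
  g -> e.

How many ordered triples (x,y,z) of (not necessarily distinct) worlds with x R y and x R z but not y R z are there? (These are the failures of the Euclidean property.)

Enumerating: (a,b,c), (a,c,a), (a,c,c), (c,b,e), (c,e,e), (d,a,d), (d,a,f), (d,a,g), (d,f,f), (d,g,a), (d,g,d), (d,g,f), … and 19 more.
Total: 31.

31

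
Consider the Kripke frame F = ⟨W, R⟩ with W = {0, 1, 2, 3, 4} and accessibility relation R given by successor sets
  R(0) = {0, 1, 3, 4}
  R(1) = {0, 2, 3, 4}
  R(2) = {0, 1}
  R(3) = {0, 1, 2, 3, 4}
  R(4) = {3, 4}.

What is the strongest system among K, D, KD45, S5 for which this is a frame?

Serial (axiom D): yes — every world has a successor (e.g. 0 R 0).
Euclidean (axiom 5): no — 0 R 4 and 0 R 1, but not 4 R 1.
Transitive (axiom 4): no — 0 R 1 and 1 R 2, but not 0 R 2.
Reflexive (axiom T): no — 1 is not related to itself.
So F validates K, D; KD45 would additionally require R to be Euclidean and transitive. The strongest is D.

D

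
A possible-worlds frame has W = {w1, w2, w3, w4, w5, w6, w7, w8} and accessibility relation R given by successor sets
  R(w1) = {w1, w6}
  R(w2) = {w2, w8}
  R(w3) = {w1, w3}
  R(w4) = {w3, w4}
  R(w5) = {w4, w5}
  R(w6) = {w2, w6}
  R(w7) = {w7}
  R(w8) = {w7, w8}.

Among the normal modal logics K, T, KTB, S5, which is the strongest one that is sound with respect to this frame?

Reflexive (axiom T): yes — every world is R-related to itself.
Symmetric (axiom B): no — w1 R w6 but not w6 R w1.
Euclidean (axiom 5): no — w1 R w6 and w1 R w1, but not w6 R w1.
So F validates K, T; KTB would additionally require R to be symmetric. The strongest is T.

T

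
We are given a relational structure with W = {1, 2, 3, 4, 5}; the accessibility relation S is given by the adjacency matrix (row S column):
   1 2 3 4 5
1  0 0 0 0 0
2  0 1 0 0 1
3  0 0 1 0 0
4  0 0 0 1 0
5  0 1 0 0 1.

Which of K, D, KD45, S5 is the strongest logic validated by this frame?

K

Serial (axiom D): no — 1 has no S-successor.
Euclidean (axiom 5): yes — any two successors of a common world are S-related.
Transitive (axiom 4): yes — every two-step S-path is closed by a direct edge.
Reflexive (axiom T): no — 1 is not related to itself.
So F validates K; D would additionally require S to be serial. The strongest is K.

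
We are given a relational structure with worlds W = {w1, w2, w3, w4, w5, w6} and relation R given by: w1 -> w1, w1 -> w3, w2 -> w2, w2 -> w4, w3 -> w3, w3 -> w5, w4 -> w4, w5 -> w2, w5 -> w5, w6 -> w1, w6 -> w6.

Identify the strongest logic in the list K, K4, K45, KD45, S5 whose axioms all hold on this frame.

Transitive (axiom 4): no — w1 R w3 and w3 R w5, but not w1 R w5.
Euclidean (axiom 5): no — w1 R w3 and w1 R w1, but not w3 R w1.
Serial (axiom D): yes — every world has a successor (e.g. w1 R w1).
Reflexive (axiom T): yes — every world is R-related to itself.
So F validates K; K4 would additionally require R to be transitive. The strongest is K.

K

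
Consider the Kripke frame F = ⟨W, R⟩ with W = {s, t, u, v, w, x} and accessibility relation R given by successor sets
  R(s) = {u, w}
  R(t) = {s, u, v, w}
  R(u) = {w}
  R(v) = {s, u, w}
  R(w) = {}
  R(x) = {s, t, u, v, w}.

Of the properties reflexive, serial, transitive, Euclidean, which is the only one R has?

Reflexive: no — s is not related to itself.
Serial: no — w has no R-successor.
Transitive: yes — every two-step R-path is closed by a direct edge.
Euclidean: no — s R w and s R u, but not w R u.
Only transitive holds.

transitive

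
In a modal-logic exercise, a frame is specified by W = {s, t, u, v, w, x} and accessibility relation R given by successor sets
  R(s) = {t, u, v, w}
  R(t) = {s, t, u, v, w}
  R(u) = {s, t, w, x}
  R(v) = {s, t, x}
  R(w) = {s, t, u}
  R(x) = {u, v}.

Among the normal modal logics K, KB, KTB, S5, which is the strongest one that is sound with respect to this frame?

KB

Symmetric (axiom B): yes — every pair in R has its reverse in R.
Reflexive (axiom T): no — s is not related to itself.
Euclidean (axiom 5): no — s R u and s R v, but not u R v.
So F validates K, KB; KTB would additionally require R to be reflexive. The strongest is KB.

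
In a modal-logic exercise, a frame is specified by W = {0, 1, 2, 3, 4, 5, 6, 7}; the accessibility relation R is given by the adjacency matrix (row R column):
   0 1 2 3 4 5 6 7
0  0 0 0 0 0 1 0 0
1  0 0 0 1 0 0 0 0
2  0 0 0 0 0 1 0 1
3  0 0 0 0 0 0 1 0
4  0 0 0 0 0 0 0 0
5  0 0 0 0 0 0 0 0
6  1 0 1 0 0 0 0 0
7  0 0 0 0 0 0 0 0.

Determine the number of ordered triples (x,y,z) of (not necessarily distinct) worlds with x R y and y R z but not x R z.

6

Enumerating: (1,3,6), (3,6,0), (3,6,2), (6,0,5), (6,2,5), (6,2,7).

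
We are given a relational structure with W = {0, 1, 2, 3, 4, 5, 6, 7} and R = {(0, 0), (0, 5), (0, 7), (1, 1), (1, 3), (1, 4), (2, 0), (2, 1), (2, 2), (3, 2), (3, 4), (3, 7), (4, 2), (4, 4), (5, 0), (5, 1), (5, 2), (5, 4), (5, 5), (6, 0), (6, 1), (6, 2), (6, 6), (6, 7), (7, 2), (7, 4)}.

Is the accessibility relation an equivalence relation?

Reflexive: no — 3 is not related to itself.
Symmetric: no — 0 R 7 but not 7 R 0.
Transitive: no — 0 R 5 and 5 R 1, but not 0 R 1.
So R is not an equivalence relation.

No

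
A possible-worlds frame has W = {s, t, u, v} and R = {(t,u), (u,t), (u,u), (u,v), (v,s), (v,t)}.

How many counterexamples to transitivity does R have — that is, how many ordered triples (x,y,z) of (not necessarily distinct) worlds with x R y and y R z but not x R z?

4

Enumerating: (t,u,t), (t,u,v), (u,v,s), (v,t,u).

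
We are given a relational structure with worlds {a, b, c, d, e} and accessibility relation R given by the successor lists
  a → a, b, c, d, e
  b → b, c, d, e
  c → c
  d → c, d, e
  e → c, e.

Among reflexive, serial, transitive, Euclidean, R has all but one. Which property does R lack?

Reflexive: yes — every world is R-related to itself.
Serial: yes — every world has a successor (e.g. a R a).
Transitive: yes — every two-step R-path is closed by a direct edge.
Euclidean: no — a R c and a R b, but not c R b.
Only Euclidean fails.

Euclidean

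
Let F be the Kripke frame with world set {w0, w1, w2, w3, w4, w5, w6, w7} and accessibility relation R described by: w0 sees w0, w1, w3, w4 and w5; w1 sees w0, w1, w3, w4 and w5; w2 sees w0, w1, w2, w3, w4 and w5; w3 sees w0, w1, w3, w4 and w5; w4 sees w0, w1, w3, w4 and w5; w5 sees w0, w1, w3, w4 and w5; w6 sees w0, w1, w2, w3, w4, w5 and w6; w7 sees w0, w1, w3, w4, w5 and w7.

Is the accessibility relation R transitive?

Yes

Transitive: yes — every two-step R-path is closed by a direct edge.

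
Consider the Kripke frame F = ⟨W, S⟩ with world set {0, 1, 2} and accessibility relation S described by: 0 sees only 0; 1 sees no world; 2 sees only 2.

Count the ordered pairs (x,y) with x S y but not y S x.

S is symmetric; there are no such tuples.

0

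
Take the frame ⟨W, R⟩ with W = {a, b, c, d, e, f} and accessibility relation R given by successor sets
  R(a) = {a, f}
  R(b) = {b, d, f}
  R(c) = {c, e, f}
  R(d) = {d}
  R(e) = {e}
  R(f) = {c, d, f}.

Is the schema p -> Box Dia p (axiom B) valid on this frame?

No

The schema B characterises exactly the symmetric frames.
Symmetric: no — a R f but not f R a.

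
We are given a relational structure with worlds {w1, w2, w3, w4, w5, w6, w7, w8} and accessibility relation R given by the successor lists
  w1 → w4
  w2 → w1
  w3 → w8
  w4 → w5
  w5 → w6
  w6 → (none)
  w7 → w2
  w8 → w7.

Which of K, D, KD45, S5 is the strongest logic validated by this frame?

Serial (axiom D): no — w6 has no R-successor.
Euclidean (axiom 5): no — w1 R w4 and w1 R w4, but not w4 R w4.
Transitive (axiom 4): no — w1 R w4 and w4 R w5, but not w1 R w5.
Reflexive (axiom T): no — w1 is not related to itself.
So F validates K; D would additionally require R to be serial. The strongest is K.

K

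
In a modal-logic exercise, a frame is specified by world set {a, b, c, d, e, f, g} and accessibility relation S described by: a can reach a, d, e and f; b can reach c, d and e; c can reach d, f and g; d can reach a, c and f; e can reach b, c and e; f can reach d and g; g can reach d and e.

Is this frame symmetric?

Symmetric: no — a S e but not e S a.

No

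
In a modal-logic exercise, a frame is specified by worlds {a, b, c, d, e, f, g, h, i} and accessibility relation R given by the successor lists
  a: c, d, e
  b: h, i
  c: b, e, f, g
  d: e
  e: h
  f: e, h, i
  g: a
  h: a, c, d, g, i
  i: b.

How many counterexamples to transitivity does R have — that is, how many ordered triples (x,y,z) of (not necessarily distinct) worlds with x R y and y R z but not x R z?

Enumerating: (a,c,b), (a,c,f), (a,c,g), (a,e,h), (b,h,a), (b,h,c), (b,h,d), (b,h,g), (b,i,b), (c,b,h), (c,b,i), (c,e,h), … and 25 more.
Total: 37.

37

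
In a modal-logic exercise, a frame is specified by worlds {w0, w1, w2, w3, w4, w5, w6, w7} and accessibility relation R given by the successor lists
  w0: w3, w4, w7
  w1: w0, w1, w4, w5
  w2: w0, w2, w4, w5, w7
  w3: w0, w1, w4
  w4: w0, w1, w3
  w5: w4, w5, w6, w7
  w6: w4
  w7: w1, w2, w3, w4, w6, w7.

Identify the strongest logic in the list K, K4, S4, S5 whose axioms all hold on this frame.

K

Transitive (axiom 4): no — w0 R w3 and w3 R w1, but not w0 R w1.
Reflexive (axiom T): no — w0 is not related to itself.
Euclidean (axiom 5): no — w0 R w3 and w0 R w7, but not w3 R w7.
So F validates K; K4 would additionally require R to be transitive. The strongest is K.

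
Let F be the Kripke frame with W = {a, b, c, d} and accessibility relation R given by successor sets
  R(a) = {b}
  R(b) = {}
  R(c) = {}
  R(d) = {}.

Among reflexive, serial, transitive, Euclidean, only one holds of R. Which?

Reflexive: no — a is not related to itself.
Serial: no — b has no R-successor.
Transitive: yes — every two-step R-path is closed by a direct edge.
Euclidean: no — a R b and a R b, but not b R b.
Only transitive holds.

transitive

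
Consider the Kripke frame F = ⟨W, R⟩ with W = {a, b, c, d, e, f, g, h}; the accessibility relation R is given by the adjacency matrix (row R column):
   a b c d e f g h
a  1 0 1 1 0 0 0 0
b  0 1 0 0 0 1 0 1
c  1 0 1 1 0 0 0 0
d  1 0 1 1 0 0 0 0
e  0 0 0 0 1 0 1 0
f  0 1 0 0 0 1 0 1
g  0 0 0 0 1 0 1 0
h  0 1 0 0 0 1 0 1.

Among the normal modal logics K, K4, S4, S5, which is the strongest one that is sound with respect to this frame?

Transitive (axiom 4): yes — every two-step R-path is closed by a direct edge.
Reflexive (axiom T): yes — every world is R-related to itself.
Euclidean (axiom 5): yes — any two successors of a common world are R-related.
So F validates K, K4, S4, S5. The strongest is S5.

S5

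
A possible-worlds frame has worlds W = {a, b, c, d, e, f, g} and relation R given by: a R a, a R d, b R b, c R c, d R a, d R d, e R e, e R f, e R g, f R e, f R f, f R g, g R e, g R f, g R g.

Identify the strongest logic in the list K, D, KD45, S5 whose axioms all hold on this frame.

S5

Serial (axiom D): yes — every world has a successor (e.g. a R a).
Euclidean (axiom 5): yes — any two successors of a common world are R-related.
Transitive (axiom 4): yes — every two-step R-path is closed by a direct edge.
Reflexive (axiom T): yes — every world is R-related to itself.
So F validates K, D, KD45, S5. The strongest is S5.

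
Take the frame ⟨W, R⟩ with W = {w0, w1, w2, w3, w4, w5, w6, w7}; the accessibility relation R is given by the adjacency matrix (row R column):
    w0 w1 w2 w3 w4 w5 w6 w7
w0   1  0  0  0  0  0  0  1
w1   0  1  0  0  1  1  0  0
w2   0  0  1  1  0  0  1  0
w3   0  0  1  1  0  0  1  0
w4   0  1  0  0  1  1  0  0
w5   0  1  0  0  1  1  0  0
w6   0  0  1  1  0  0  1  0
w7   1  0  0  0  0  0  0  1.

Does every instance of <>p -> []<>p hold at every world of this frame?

Yes

By correspondence theory, 5 is valid on a frame iff R is Euclidean.
Euclidean: yes — any two successors of a common world are R-related.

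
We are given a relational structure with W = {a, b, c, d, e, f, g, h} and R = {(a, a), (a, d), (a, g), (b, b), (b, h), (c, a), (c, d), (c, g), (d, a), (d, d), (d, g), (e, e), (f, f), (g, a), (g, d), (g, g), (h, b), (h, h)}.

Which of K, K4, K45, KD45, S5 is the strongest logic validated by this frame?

Transitive (axiom 4): yes — every two-step R-path is closed by a direct edge.
Euclidean (axiom 5): yes — any two successors of a common world are R-related.
Serial (axiom D): yes — every world has a successor (e.g. a R a).
Reflexive (axiom T): no — c is not related to itself.
So F validates K, K4, K45, KD45; S5 would additionally require R to be reflexive. The strongest is KD45.

KD45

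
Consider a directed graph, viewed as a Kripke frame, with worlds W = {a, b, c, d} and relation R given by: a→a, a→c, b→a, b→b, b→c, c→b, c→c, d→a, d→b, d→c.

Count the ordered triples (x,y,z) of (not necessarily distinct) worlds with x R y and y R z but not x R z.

Enumerating: (a,c,b), (c,b,a).

2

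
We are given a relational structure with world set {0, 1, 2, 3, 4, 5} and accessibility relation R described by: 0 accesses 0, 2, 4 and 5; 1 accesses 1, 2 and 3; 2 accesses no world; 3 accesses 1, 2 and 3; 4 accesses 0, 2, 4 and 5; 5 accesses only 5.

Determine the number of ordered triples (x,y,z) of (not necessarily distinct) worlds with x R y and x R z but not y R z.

Enumerating: (0,2,0), (0,2,2), (0,2,4), (0,2,5), (0,5,0), (0,5,2), (0,5,4), (1,2,1), (1,2,2), (1,2,3), (3,2,1), (3,2,2), … and 8 more.
Total: 20.

20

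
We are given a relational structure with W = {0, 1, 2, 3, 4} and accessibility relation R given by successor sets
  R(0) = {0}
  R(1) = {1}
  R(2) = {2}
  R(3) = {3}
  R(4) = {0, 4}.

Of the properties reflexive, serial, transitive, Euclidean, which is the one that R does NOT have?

Reflexive: yes — every world is R-related to itself.
Serial: yes — every world has a successor (e.g. 0 R 0).
Transitive: yes — every two-step R-path is closed by a direct edge.
Euclidean: no — 4 R 0 and 4 R 4, but not 0 R 4.
Only Euclidean fails.

Euclidean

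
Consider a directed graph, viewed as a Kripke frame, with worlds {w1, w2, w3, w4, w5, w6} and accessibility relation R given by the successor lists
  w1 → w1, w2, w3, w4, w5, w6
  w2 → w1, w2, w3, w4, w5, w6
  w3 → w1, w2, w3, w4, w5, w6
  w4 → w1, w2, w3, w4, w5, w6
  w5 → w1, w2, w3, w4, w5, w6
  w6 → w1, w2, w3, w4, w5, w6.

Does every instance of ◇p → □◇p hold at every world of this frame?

Yes

The schema 5 characterises exactly the Euclidean frames.
Euclidean: yes — any two successors of a common world are R-related.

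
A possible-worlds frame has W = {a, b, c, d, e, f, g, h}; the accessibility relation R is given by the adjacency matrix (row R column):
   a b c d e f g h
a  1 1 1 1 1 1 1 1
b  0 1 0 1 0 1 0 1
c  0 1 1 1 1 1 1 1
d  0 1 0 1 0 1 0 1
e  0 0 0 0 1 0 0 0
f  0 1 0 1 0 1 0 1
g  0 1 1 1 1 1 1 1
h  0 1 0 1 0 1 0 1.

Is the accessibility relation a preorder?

Reflexive: yes — every world is R-related to itself.
Transitive: yes — every two-step R-path is closed by a direct edge.
So R is a preorder.

Yes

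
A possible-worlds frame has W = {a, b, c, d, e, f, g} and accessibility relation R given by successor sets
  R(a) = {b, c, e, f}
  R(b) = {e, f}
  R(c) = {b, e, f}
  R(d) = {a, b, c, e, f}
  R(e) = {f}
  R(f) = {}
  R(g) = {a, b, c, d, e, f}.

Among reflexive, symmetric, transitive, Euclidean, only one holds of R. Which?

transitive

Reflexive: no — a is not related to itself.
Symmetric: no — a R b but not b R a.
Transitive: yes — every two-step R-path is closed by a direct edge.
Euclidean: no — a R b and a R c, but not b R c.
Only transitive holds.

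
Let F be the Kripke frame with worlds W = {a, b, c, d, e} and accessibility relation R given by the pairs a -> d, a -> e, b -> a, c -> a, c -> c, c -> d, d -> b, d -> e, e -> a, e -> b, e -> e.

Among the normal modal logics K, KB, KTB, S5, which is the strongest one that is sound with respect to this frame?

K

Symmetric (axiom B): no — a R d but not d R a.
Reflexive (axiom T): no — a is not related to itself.
Euclidean (axiom 5): no — a R e and a R d, but not e R d.
So F validates K; KB would additionally require R to be symmetric. The strongest is K.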